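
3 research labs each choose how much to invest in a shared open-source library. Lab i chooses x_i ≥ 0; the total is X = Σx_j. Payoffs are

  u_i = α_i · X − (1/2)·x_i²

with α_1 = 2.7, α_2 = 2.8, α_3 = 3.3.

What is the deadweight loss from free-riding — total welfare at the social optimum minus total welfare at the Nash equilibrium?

Lab i's FOC: ∂u_i/∂x_i = α_i − x_i = 0, so x_i* = α_i.
NE contributions = (2.7, 2.8, 3.3); X = 8.8.
W^NE = (Σα)·X − ½Σα_i² = 8.8² − ½·26.02 = 64.43.
Planner sets x_i = Σα_j = 8.8 for every i, so X^SO = 3·8.8 = 26.4.
W^SO = (Σα)·X^SO − ½·3·(Σα)² = (3/2)·8.8² = 116.16.
Deadweight loss = W^SO − W^NE = 51.73.

51.73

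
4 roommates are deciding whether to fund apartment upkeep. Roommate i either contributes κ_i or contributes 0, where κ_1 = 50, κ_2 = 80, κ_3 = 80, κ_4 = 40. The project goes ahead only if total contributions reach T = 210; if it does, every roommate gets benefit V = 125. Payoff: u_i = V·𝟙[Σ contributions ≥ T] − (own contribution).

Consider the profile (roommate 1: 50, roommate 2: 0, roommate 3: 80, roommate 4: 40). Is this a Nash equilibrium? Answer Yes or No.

Total = 170 < 210: not provided.
Roommate 1 (pledges 50, payoff -50): dropping to 0 → total 120, payoff 0. Profitable deviation.

No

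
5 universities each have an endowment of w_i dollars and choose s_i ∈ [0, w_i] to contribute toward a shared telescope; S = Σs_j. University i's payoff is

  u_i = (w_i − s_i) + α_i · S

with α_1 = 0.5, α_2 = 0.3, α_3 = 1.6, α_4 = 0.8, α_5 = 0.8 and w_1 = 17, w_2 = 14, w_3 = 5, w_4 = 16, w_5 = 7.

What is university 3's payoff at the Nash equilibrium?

8

∂u_i/∂s_i = α_i − 1, so university i contributes w_i if α_i > 1, else 0.
α_i > 1 for i ∈ {3}; NE contributions (0, 0, 5, 0, 0), S = 5.
u_3 = (5 − 5) + 1.6·5 = 8.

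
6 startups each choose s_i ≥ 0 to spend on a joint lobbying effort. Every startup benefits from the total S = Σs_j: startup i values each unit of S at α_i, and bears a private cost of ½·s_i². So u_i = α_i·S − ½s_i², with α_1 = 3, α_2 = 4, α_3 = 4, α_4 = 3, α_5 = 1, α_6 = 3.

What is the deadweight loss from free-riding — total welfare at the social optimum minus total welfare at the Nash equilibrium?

Startup i's FOC: ∂u_i/∂s_i = α_i − s_i = 0, so s_i* = α_i.
NE contributions = (3, 4, 4, 3, 1, 3); S = 18.
W^NE = (Σα)·S − ½Σα_i² = 18² − ½·60 = 294.
Planner sets s_i = Σα_j = 18 for every i, so S^SO = 6·18 = 108.
W^SO = (Σα)·S^SO − ½·6·(Σα)² = (6/2)·18² = 972.
Deadweight loss = W^SO − W^NE = 678.

678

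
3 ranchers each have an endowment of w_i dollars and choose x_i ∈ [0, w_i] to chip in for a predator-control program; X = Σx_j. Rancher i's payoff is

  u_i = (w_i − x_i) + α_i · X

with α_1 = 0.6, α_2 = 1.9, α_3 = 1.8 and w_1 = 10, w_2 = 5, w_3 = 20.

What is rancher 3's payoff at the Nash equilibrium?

45

∂u_i/∂x_i = α_i − 1, so rancher i contributes w_i if α_i > 1, else 0.
α_i > 1 for i ∈ {2, 3}; NE contributions (0, 5, 20), X = 25.
u_3 = (20 − 20) + 1.8·25 = 45.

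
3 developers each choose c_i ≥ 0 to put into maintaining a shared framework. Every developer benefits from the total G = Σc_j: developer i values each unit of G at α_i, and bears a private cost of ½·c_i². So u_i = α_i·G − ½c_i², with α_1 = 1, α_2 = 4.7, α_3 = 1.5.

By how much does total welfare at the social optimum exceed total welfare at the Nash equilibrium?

38.59

Developer i's FOC: ∂u_i/∂c_i = α_i − c_i = 0, so c_i* = α_i.
NE contributions = (1, 4.7, 1.5); G = 7.2.
W^NE = (Σα)·G − ½Σα_i² = 7.2² − ½·25.34 = 39.17.
Planner sets c_i = Σα_j = 7.2 for every i, so G^SO = 3·7.2 = 21.6.
W^SO = (Σα)·G^SO − ½·3·(Σα)² = (3/2)·7.2² = 77.76.
Deadweight loss = W^SO − W^NE = 38.59.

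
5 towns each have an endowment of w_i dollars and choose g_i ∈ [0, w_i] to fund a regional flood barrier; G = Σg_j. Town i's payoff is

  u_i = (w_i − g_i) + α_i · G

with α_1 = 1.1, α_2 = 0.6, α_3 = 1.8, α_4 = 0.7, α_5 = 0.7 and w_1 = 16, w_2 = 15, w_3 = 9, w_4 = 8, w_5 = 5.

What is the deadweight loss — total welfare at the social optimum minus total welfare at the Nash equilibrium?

109.2

∂u_i/∂g_i = α_i − 1, so town i contributes w_i if α_i > 1, else 0.
α_i > 1 for i ∈ {1, 3}; NE contributions (16, 0, 9, 0, 0), G = 25.
W^NE = Σw_i − G^NE + (Σα_i)·G^NE = 53 + 3.9·25 = 150.5.
Planner: ∂(Σu_j)/∂g_i = Σα_j − 1 = 3.9 > 0, so everyone contributes w_i; G^SO = 53, W^SO = 53 + 3.9·53 = 259.7.
Deadweight loss = 109.2.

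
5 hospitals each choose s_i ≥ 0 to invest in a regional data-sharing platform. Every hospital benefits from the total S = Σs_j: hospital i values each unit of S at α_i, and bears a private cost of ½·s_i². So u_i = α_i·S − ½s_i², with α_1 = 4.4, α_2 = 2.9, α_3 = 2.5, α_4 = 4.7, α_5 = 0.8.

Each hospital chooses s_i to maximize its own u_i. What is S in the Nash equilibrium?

Hospital i's FOC: ∂u_i/∂s_i = α_i − s_i = 0, so s_i* = α_i.
NE contributions = (4.4, 2.9, 2.5, 4.7, 0.8); S = 15.3.

15.3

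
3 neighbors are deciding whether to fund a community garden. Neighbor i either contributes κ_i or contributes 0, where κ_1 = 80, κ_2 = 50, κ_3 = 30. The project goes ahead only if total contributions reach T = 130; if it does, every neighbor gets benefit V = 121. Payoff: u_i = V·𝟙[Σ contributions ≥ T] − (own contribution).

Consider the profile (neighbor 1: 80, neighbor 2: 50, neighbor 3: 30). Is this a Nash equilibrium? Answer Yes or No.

No

Total = 160 ≥ 130: provided.
Neighbor 1 (pledges 80, payoff 41): dropping to 0 → total 80, payoff 0. No gain.
Neighbor 2 (pledges 50, payoff 71): dropping to 0 → total 110, payoff 0. No gain.
Neighbor 3 (pledges 30, payoff 91): dropping to 0 → total 130, payoff 121. Profitable deviation.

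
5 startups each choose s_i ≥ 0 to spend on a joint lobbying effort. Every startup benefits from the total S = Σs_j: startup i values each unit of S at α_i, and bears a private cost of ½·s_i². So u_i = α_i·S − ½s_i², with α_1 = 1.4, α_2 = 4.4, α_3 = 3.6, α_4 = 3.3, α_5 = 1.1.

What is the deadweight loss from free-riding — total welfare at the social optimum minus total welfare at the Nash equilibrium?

Startup i's FOC: ∂u_i/∂s_i = α_i − s_i = 0, so s_i* = α_i.
NE contributions = (1.4, 4.4, 3.6, 3.3, 1.1); S = 13.8.
W^NE = (Σα)·S − ½Σα_i² = 13.8² − ½·46.38 = 167.25.
Planner sets s_i = Σα_j = 13.8 for every i, so S^SO = 5·13.8 = 69.
W^SO = (Σα)·S^SO − ½·5·(Σα)² = (5/2)·13.8² = 476.1.
Deadweight loss = W^SO − W^NE = 308.85.

308.85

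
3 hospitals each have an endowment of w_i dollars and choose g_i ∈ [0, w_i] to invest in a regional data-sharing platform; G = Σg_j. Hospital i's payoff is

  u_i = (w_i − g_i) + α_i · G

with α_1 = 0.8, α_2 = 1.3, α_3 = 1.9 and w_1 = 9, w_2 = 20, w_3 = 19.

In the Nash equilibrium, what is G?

39

∂u_i/∂g_i = α_i − 1, so hospital i contributes w_i if α_i > 1, else 0.
α_i > 1 for i ∈ {2, 3}; NE contributions (0, 20, 19), G = 39.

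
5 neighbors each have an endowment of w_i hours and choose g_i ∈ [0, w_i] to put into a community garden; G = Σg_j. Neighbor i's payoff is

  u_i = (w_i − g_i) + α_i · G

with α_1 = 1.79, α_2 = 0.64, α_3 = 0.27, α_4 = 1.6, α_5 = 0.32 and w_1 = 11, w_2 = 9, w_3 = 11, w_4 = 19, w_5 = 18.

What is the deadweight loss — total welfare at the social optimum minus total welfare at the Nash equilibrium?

∂u_i/∂g_i = α_i − 1, so neighbor i contributes w_i if α_i > 1, else 0.
α_i > 1 for i ∈ {1, 4}; NE contributions (11, 0, 0, 19, 0), G = 30.
W^NE = Σw_i − G^NE + (Σα_i)·G^NE = 68 + 3.62·30 = 176.6.
Planner: ∂(Σu_j)/∂g_i = Σα_j − 1 = 3.62 > 0, so everyone contributes w_i; G^SO = 68, W^SO = 68 + 3.62·68 = 314.16.
Deadweight loss = 137.56.

137.56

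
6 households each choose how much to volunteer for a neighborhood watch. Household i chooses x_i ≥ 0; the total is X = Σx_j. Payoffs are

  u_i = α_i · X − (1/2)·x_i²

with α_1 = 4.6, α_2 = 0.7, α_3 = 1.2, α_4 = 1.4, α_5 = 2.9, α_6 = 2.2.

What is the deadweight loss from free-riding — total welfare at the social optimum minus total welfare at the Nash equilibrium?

357.15

Household i's FOC: ∂u_i/∂x_i = α_i − x_i = 0, so x_i* = α_i.
NE contributions = (4.6, 0.7, 1.2, 1.4, 2.9, 2.2); X = 13.
W^NE = (Σα)·X − ½Σα_i² = 13² − ½·38.3 = 149.85.
Planner sets x_i = Σα_j = 13 for every i, so X^SO = 6·13 = 78.
W^SO = (Σα)·X^SO − ½·6·(Σα)² = (6/2)·13² = 507.
Deadweight loss = W^SO − W^NE = 357.15.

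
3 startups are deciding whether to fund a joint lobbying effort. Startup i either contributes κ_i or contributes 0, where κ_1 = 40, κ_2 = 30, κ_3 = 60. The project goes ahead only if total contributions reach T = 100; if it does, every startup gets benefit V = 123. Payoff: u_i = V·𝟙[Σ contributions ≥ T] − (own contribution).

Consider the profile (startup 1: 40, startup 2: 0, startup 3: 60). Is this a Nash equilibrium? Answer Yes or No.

Yes

Total = 100 ≥ 100: provided.
Startup 1 (pledges 40, payoff 83): dropping to 0 → total 60, payoff 0. No gain.
Startup 2 (pledges 0, payoff 123): pledging 30 → total 130, payoff 93. No gain.
Startup 3 (pledges 60, payoff 63): dropping to 0 → total 40, payoff 0. No gain.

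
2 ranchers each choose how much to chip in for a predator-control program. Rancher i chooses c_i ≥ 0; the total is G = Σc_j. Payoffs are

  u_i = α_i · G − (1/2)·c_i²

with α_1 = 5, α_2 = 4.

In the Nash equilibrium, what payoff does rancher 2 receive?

Rancher i's FOC: ∂u_i/∂c_i = α_i − c_i = 0, so c_i* = α_i.
NE contributions = (5, 4); G = 9.
u_2 = α_2·G − ½·(c_2)² = 4·9 − ½·4² = 28.

28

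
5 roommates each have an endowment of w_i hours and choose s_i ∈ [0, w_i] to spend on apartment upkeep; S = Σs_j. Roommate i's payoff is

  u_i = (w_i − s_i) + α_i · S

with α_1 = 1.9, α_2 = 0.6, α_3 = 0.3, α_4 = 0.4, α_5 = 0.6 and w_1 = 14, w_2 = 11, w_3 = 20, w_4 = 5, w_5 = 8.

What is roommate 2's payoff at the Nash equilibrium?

∂u_i/∂s_i = α_i − 1, so roommate i contributes w_i if α_i > 1, else 0.
α_i > 1 for i ∈ {1}; NE contributions (14, 0, 0, 0, 0), S = 14.
u_2 = (11 − 0) + 0.6·14 = 19.4.

19.4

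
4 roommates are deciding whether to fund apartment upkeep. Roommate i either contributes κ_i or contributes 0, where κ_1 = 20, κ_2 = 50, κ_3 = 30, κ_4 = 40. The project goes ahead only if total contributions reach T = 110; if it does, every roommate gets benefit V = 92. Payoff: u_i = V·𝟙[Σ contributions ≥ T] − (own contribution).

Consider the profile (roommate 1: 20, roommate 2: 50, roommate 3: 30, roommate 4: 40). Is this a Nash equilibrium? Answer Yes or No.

Total = 140 ≥ 110: provided.
Roommate 1 (pledges 20, payoff 72): dropping to 0 → total 120, payoff 92. Profitable deviation.

No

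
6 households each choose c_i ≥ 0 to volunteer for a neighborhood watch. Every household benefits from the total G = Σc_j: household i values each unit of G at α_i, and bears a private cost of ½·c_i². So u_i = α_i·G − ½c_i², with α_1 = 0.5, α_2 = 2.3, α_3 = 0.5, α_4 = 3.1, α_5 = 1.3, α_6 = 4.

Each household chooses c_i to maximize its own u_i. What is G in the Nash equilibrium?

11.7

Household i's FOC: ∂u_i/∂c_i = α_i − c_i = 0, so c_i* = α_i.
NE contributions = (0.5, 2.3, 0.5, 3.1, 1.3, 4); G = 11.7.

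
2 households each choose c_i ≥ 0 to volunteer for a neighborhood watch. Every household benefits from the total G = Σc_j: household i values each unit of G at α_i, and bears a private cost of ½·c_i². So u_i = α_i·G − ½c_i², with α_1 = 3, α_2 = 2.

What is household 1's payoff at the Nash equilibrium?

10.5

Household i's FOC: ∂u_i/∂c_i = α_i − c_i = 0, so c_i* = α_i.
NE contributions = (3, 2); G = 5.
u_1 = α_1·G − ½·(c_1)² = 3·5 − ½·3² = 10.5.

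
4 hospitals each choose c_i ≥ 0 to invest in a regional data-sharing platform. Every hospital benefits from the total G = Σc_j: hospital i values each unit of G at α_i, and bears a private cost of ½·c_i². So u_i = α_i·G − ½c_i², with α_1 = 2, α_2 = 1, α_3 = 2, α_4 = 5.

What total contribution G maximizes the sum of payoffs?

Planner FOC: ∂(Σu_j)/∂c_i = (Σα_j) − c_i = 0, so c_i^SO = Σα_j = 10 for every i; G^SO = 40.

40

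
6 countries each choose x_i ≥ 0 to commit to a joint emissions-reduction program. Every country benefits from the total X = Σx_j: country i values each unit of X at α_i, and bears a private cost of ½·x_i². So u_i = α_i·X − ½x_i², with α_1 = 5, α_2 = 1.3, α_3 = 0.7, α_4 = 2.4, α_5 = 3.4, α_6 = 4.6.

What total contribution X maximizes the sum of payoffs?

104.4

Planner FOC: ∂(Σu_j)/∂x_i = (Σα_j) − x_i = 0, so x_i^SO = Σα_j = 17.4 for every i; X^SO = 104.4.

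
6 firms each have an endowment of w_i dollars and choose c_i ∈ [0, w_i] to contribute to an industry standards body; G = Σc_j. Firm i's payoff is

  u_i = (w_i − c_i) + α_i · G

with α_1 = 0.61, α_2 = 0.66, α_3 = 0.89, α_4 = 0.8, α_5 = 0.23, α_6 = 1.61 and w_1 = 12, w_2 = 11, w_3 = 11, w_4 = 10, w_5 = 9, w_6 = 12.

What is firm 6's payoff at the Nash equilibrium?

19.32

∂u_i/∂c_i = α_i − 1, so firm i contributes w_i if α_i > 1, else 0.
α_i > 1 for i ∈ {6}; NE contributions (0, 0, 0, 0, 0, 12), G = 12.
u_6 = (12 − 12) + 1.61·12 = 19.32.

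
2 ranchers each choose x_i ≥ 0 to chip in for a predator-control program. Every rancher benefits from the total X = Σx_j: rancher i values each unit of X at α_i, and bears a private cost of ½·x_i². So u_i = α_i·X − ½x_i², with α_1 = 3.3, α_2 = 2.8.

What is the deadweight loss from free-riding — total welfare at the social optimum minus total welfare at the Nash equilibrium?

Rancher i's FOC: ∂u_i/∂x_i = α_i − x_i = 0, so x_i* = α_i.
NE contributions = (3.3, 2.8); X = 6.1.
W^NE = (Σα)·X − ½Σα_i² = 6.1² − ½·18.73 = 27.845.
Planner sets x_i = Σα_j = 6.1 for every i, so X^SO = 2·6.1 = 12.2.
W^SO = (Σα)·X^SO − ½·2·(Σα)² = (2/2)·6.1² = 37.21.
Deadweight loss = W^SO − W^NE = 9.365.

9.365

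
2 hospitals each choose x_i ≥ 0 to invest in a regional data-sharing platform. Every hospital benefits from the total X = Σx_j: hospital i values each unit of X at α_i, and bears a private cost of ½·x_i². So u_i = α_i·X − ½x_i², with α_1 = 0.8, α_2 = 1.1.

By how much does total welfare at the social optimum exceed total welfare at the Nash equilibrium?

0.925

Hospital i's FOC: ∂u_i/∂x_i = α_i − x_i = 0, so x_i* = α_i.
NE contributions = (0.8, 1.1); X = 1.9.
W^NE = (Σα)·X − ½Σα_i² = 1.9² − ½·1.85 = 2.685.
Planner sets x_i = Σα_j = 1.9 for every i, so X^SO = 2·1.9 = 3.8.
W^SO = (Σα)·X^SO − ½·2·(Σα)² = (2/2)·1.9² = 3.61.
Deadweight loss = W^SO − W^NE = 0.925.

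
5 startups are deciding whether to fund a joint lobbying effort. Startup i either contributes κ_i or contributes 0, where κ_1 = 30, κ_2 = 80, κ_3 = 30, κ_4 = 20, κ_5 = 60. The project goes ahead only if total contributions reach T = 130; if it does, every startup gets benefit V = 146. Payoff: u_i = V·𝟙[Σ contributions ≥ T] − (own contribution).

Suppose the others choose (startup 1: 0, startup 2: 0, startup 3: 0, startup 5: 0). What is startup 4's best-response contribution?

0

Others' total = 0. Even contributing 20 gives 20 < 130: no benefit either way.
Best response: 0.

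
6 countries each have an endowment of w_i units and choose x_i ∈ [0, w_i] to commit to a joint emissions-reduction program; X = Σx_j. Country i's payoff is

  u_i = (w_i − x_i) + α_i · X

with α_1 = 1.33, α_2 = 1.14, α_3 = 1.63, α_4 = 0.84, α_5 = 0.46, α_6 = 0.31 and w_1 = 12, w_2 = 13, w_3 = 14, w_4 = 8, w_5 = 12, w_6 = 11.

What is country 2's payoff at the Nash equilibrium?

∂u_i/∂x_i = α_i − 1, so country i contributes w_i if α_i > 1, else 0.
α_i > 1 for i ∈ {1, 2, 3}; NE contributions (12, 13, 14, 0, 0, 0), X = 39.
u_2 = (13 − 13) + 1.14·39 = 44.46.

44.46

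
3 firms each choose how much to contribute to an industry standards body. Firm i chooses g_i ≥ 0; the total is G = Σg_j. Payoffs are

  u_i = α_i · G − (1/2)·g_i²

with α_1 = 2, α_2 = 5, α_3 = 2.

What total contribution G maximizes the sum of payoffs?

27

Planner FOC: ∂(Σu_j)/∂g_i = (Σα_j) − g_i = 0, so g_i^SO = Σα_j = 9 for every i; G^SO = 27.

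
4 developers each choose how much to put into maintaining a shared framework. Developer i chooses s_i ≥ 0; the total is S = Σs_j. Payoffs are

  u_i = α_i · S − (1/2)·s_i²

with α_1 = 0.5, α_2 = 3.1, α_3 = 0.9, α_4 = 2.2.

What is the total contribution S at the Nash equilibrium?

6.7

Developer i's FOC: ∂u_i/∂s_i = α_i − s_i = 0, so s_i* = α_i.
NE contributions = (0.5, 3.1, 0.9, 2.2); S = 6.7.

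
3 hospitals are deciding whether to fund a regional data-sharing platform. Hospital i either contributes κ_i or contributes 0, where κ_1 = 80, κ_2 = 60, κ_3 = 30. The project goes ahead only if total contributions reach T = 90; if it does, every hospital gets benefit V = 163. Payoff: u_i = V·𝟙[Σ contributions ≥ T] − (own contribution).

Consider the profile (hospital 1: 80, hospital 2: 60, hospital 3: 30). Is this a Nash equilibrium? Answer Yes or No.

Total = 170 ≥ 90: provided.
Hospital 1 (pledges 80, payoff 83): dropping to 0 → total 90, payoff 163. Profitable deviation.

No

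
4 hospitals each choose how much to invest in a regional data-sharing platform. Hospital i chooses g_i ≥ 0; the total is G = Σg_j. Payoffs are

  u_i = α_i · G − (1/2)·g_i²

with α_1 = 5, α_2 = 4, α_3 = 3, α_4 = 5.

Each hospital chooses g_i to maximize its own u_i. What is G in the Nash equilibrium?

Hospital i's FOC: ∂u_i/∂g_i = α_i − g_i = 0, so g_i* = α_i.
NE contributions = (5, 4, 3, 5); G = 17.

17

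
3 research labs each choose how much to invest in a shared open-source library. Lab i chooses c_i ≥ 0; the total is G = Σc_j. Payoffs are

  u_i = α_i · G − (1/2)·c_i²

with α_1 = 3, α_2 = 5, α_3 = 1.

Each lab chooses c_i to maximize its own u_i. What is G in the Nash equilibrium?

9

Lab i's FOC: ∂u_i/∂c_i = α_i − c_i = 0, so c_i* = α_i.
NE contributions = (3, 5, 1); G = 9.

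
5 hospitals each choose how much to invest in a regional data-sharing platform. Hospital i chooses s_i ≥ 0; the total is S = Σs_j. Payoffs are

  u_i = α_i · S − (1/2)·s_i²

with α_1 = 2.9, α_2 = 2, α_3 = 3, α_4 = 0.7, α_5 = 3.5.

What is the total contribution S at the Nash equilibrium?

Hospital i's FOC: ∂u_i/∂s_i = α_i − s_i = 0, so s_i* = α_i.
NE contributions = (2.9, 2, 3, 0.7, 3.5); S = 12.1.

12.1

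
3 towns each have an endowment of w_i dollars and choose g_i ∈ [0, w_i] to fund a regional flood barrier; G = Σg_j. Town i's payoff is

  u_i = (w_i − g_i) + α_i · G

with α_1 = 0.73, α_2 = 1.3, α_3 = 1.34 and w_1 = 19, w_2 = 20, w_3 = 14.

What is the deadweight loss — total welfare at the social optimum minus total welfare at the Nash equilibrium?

∂u_i/∂g_i = α_i − 1, so town i contributes w_i if α_i > 1, else 0.
α_i > 1 for i ∈ {2, 3}; NE contributions (0, 20, 14), G = 34.
W^NE = Σw_i − G^NE + (Σα_i)·G^NE = 53 + 2.37·34 = 133.58.
Planner: ∂(Σu_j)/∂g_i = Σα_j − 1 = 2.37 > 0, so everyone contributes w_i; G^SO = 53, W^SO = 53 + 2.37·53 = 178.61.
Deadweight loss = 45.03.

45.03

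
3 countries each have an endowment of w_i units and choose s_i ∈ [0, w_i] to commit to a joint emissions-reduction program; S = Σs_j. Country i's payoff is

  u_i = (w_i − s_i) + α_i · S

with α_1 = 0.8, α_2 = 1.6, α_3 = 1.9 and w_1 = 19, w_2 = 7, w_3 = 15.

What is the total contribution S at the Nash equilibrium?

∂u_i/∂s_i = α_i − 1, so country i contributes w_i if α_i > 1, else 0.
α_i > 1 for i ∈ {2, 3}; NE contributions (0, 7, 15), S = 22.

22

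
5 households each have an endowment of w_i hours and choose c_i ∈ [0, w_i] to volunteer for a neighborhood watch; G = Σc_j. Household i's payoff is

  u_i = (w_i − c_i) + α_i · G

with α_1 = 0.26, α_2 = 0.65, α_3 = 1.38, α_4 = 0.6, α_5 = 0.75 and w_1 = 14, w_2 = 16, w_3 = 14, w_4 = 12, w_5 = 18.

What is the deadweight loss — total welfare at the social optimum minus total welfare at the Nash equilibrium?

158.4

∂u_i/∂c_i = α_i − 1, so household i contributes w_i if α_i > 1, else 0.
α_i > 1 for i ∈ {3}; NE contributions (0, 0, 14, 0, 0), G = 14.
W^NE = Σw_i − G^NE + (Σα_i)·G^NE = 74 + 2.64·14 = 110.96.
Planner: ∂(Σu_j)/∂c_i = Σα_j − 1 = 2.64 > 0, so everyone contributes w_i; G^SO = 74, W^SO = 74 + 2.64·74 = 269.36.
Deadweight loss = 158.4.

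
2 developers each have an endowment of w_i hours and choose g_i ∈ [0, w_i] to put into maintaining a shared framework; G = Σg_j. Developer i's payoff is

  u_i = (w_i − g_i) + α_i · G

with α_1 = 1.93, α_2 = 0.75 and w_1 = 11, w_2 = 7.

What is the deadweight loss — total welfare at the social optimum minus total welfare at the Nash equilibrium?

11.76

∂u_i/∂g_i = α_i − 1, so developer i contributes w_i if α_i > 1, else 0.
α_i > 1 for i ∈ {1}; NE contributions (11, 0), G = 11.
W^NE = Σw_i − G^NE + (Σα_i)·G^NE = 18 + 1.68·11 = 36.48.
Planner: ∂(Σu_j)/∂g_i = Σα_j − 1 = 1.68 > 0, so everyone contributes w_i; G^SO = 18, W^SO = 18 + 1.68·18 = 48.24.
Deadweight loss = 11.76.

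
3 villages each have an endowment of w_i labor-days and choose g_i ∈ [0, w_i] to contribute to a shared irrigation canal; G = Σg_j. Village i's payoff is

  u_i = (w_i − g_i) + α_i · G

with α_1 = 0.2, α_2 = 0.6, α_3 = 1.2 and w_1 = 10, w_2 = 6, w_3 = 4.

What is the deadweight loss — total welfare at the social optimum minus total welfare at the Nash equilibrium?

16

∂u_i/∂g_i = α_i − 1, so village i contributes w_i if α_i > 1, else 0.
α_i > 1 for i ∈ {3}; NE contributions (0, 0, 4), G = 4.
W^NE = Σw_i − G^NE + (Σα_i)·G^NE = 20 + 1·4 = 24.
Planner: ∂(Σu_j)/∂g_i = Σα_j − 1 = 1 > 0, so everyone contributes w_i; G^SO = 20, W^SO = 20 + 1·20 = 40.
Deadweight loss = 16.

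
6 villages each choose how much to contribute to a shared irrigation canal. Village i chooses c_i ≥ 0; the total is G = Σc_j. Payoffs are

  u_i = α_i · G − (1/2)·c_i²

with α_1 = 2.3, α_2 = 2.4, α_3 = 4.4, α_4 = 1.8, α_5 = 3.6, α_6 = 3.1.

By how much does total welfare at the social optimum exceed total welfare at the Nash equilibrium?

Village i's FOC: ∂u_i/∂c_i = α_i − c_i = 0, so c_i* = α_i.
NE contributions = (2.3, 2.4, 4.4, 1.8, 3.6, 3.1); G = 17.6.
W^NE = (Σα)·G − ½Σα_i² = 17.6² − ½·56.22 = 281.65.
Planner sets c_i = Σα_j = 17.6 for every i, so G^SO = 6·17.6 = 105.6.
W^SO = (Σα)·G^SO − ½·6·(Σα)² = (6/2)·17.6² = 929.28.
Deadweight loss = W^SO − W^NE = 647.63.

647.63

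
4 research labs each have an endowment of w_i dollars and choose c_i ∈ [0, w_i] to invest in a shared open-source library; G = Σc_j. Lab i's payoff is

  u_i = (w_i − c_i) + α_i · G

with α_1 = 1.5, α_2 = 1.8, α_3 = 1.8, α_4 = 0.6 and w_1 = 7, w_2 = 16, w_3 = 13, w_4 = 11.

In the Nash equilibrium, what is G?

36

∂u_i/∂c_i = α_i − 1, so lab i contributes w_i if α_i > 1, else 0.
α_i > 1 for i ∈ {1, 2, 3}; NE contributions (7, 16, 13, 0), G = 36.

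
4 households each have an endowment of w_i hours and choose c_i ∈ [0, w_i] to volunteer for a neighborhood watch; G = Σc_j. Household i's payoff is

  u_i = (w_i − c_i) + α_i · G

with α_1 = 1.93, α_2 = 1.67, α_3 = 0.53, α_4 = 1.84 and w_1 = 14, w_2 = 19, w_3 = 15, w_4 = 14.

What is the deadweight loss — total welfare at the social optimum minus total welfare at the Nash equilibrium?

74.55

∂u_i/∂c_i = α_i − 1, so household i contributes w_i if α_i > 1, else 0.
α_i > 1 for i ∈ {1, 2, 4}; NE contributions (14, 19, 0, 14), G = 47.
W^NE = Σw_i − G^NE + (Σα_i)·G^NE = 62 + 4.97·47 = 295.59.
Planner: ∂(Σu_j)/∂c_i = Σα_j − 1 = 4.97 > 0, so everyone contributes w_i; G^SO = 62, W^SO = 62 + 4.97·62 = 370.14.
Deadweight loss = 74.55.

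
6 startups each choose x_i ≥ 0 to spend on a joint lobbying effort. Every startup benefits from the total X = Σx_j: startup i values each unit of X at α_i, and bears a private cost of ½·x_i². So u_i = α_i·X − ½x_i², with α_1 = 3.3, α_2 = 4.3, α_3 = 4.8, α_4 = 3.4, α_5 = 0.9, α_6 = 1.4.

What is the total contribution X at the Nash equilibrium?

Startup i's FOC: ∂u_i/∂x_i = α_i − x_i = 0, so x_i* = α_i.
NE contributions = (3.3, 4.3, 4.8, 3.4, 0.9, 1.4); X = 18.1.

18.1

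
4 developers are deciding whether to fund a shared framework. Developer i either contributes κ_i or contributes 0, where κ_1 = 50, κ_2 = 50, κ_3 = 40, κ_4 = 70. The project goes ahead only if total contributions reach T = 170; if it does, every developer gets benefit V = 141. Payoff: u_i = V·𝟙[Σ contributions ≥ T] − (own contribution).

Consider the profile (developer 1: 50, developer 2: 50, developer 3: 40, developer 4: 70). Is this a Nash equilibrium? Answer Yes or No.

Total = 210 ≥ 170: provided.
Developer 1 (pledges 50, payoff 91): dropping to 0 → total 160, payoff 0. No gain.
Developer 2 (pledges 50, payoff 91): dropping to 0 → total 160, payoff 0. No gain.
Developer 3 (pledges 40, payoff 101): dropping to 0 → total 170, payoff 141. Profitable deviation.

No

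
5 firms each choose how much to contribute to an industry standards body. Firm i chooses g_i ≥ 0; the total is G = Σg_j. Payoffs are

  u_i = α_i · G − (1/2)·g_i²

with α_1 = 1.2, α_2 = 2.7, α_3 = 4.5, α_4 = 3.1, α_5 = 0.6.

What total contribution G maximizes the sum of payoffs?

60.5

Planner FOC: ∂(Σu_j)/∂g_i = (Σα_j) − g_i = 0, so g_i^SO = Σα_j = 12.1 for every i; G^SO = 60.5.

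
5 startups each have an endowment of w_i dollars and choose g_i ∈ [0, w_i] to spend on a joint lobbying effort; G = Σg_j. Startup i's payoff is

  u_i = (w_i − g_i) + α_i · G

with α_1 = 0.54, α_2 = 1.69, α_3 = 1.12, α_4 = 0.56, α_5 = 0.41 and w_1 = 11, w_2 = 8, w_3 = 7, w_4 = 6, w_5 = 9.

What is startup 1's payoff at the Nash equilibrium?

∂u_i/∂g_i = α_i − 1, so startup i contributes w_i if α_i > 1, else 0.
α_i > 1 for i ∈ {2, 3}; NE contributions (0, 8, 7, 0, 0), G = 15.
u_1 = (11 − 0) + 0.54·15 = 19.1.

19.1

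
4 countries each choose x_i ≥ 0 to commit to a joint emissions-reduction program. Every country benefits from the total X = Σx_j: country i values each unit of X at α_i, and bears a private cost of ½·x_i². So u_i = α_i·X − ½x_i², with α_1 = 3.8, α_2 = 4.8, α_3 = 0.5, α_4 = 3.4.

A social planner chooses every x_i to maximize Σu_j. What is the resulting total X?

50

Planner FOC: ∂(Σu_j)/∂x_i = (Σα_j) − x_i = 0, so x_i^SO = Σα_j = 12.5 for every i; X^SO = 50.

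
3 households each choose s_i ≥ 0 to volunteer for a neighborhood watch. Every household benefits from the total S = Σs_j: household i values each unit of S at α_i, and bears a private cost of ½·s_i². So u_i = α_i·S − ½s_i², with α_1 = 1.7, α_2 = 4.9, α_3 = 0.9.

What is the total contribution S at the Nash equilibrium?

Household i's FOC: ∂u_i/∂s_i = α_i − s_i = 0, so s_i* = α_i.
NE contributions = (1.7, 4.9, 0.9); S = 7.5.

7.5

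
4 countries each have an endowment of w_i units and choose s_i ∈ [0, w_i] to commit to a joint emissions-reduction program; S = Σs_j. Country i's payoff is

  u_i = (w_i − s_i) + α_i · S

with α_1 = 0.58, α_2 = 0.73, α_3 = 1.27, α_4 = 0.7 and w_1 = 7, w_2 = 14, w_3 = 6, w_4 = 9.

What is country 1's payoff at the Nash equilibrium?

∂u_i/∂s_i = α_i − 1, so country i contributes w_i if α_i > 1, else 0.
α_i > 1 for i ∈ {3}; NE contributions (0, 0, 6, 0), S = 6.
u_1 = (7 − 0) + 0.58·6 = 10.48.

10.48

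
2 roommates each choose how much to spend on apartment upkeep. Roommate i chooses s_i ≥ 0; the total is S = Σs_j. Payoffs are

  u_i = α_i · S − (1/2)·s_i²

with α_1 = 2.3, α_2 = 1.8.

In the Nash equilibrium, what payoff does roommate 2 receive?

5.76

Roommate i's FOC: ∂u_i/∂s_i = α_i − s_i = 0, so s_i* = α_i.
NE contributions = (2.3, 1.8); S = 4.1.
u_2 = α_2·S − ½·(s_2)² = 1.8·4.1 − ½·1.8² = 5.76.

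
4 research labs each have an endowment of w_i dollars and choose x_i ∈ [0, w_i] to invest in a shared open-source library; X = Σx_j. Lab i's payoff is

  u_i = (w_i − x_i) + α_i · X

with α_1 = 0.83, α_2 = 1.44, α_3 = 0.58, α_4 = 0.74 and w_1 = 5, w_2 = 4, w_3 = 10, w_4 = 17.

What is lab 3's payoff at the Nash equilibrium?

∂u_i/∂x_i = α_i − 1, so lab i contributes w_i if α_i > 1, else 0.
α_i > 1 for i ∈ {2}; NE contributions (0, 4, 0, 0), X = 4.
u_3 = (10 − 0) + 0.58·4 = 12.32.

12.32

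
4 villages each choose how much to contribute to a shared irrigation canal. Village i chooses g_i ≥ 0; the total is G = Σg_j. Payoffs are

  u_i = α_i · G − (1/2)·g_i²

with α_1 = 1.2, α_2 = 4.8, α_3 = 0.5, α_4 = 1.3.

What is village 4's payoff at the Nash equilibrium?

9.295

Village i's FOC: ∂u_i/∂g_i = α_i − g_i = 0, so g_i* = α_i.
NE contributions = (1.2, 4.8, 0.5, 1.3); G = 7.8.
u_4 = α_4·G − ½·(g_4)² = 1.3·7.8 − ½·1.3² = 9.295.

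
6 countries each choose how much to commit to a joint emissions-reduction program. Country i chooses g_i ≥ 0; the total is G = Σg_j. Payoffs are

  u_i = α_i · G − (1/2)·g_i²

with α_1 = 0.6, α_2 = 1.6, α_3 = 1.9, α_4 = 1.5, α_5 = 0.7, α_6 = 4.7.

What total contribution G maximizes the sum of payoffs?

66

Planner FOC: ∂(Σu_j)/∂g_i = (Σα_j) − g_i = 0, so g_i^SO = Σα_j = 11 for every i; G^SO = 66.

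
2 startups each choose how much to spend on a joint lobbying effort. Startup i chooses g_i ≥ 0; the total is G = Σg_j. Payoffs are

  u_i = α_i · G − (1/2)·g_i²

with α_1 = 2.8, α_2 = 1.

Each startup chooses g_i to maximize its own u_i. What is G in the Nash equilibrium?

Startup i's FOC: ∂u_i/∂g_i = α_i − g_i = 0, so g_i* = α_i.
NE contributions = (2.8, 1); G = 3.8.

3.8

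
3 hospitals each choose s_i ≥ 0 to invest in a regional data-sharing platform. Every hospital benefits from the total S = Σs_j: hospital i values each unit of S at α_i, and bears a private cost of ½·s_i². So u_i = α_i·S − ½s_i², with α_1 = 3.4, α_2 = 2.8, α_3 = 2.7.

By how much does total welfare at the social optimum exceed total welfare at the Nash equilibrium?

Hospital i's FOC: ∂u_i/∂s_i = α_i − s_i = 0, so s_i* = α_i.
NE contributions = (3.4, 2.8, 2.7); S = 8.9.
W^NE = (Σα)·S − ½Σα_i² = 8.9² − ½·26.69 = 65.865.
Planner sets s_i = Σα_j = 8.9 for every i, so S^SO = 3·8.9 = 26.7.
W^SO = (Σα)·S^SO − ½·3·(Σα)² = (3/2)·8.9² = 118.815.
Deadweight loss = W^SO − W^NE = 52.95.

52.95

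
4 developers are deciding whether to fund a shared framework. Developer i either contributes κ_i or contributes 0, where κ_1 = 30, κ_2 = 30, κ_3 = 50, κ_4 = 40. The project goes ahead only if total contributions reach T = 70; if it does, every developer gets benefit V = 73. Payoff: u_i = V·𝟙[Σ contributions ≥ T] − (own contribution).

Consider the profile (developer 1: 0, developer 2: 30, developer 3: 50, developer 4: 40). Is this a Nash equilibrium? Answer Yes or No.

Total = 120 ≥ 70: provided.
Developer 1 (pledges 0, payoff 73): pledging 30 → total 150, payoff 43. No gain.
Developer 2 (pledges 30, payoff 43): dropping to 0 → total 90, payoff 73. Profitable deviation.

No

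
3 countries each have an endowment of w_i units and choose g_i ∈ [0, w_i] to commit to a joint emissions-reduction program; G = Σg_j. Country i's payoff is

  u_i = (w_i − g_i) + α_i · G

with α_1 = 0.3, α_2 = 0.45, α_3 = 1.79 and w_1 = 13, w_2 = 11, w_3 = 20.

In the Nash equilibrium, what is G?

20

∂u_i/∂g_i = α_i − 1, so country i contributes w_i if α_i > 1, else 0.
α_i > 1 for i ∈ {3}; NE contributions (0, 0, 20), G = 20.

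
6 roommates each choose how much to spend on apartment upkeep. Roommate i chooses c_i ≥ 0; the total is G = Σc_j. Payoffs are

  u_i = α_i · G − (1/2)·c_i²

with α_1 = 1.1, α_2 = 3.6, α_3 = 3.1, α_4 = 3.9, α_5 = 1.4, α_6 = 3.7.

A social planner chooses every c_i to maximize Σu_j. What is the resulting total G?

Planner FOC: ∂(Σu_j)/∂c_i = (Σα_j) − c_i = 0, so c_i^SO = Σα_j = 16.8 for every i; G^SO = 100.8.

100.8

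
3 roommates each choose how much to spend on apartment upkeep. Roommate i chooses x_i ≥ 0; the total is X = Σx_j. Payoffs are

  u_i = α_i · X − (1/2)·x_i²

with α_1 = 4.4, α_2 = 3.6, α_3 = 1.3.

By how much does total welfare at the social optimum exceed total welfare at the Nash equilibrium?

Roommate i's FOC: ∂u_i/∂x_i = α_i − x_i = 0, so x_i* = α_i.
NE contributions = (4.4, 3.6, 1.3); X = 9.3.
W^NE = (Σα)·X − ½Σα_i² = 9.3² − ½·34.01 = 69.485.
Planner sets x_i = Σα_j = 9.3 for every i, so X^SO = 3·9.3 = 27.9.
W^SO = (Σα)·X^SO − ½·3·(Σα)² = (3/2)·9.3² = 129.735.
Deadweight loss = W^SO − W^NE = 60.25.

60.25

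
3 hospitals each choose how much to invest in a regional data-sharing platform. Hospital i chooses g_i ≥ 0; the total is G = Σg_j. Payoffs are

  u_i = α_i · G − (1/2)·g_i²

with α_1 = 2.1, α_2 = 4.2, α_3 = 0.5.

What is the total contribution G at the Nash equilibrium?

Hospital i's FOC: ∂u_i/∂g_i = α_i − g_i = 0, so g_i* = α_i.
NE contributions = (2.1, 4.2, 0.5); G = 6.8.

6.8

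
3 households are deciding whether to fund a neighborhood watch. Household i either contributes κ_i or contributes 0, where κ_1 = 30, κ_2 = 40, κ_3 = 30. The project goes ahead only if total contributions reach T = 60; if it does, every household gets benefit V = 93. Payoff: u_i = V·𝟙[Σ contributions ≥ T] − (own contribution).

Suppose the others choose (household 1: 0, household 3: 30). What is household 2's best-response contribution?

40

Others' total = 30. Contributing 40 brings total to 70 ≥ 60: gain V − κ_2 = 53.
Best response: 40.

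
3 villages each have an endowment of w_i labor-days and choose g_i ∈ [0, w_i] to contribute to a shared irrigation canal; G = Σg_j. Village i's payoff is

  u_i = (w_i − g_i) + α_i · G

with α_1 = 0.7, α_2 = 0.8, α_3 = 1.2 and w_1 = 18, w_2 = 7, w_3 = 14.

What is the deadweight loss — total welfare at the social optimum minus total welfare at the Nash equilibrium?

42.5

∂u_i/∂g_i = α_i − 1, so village i contributes w_i if α_i > 1, else 0.
α_i > 1 for i ∈ {3}; NE contributions (0, 0, 14), G = 14.
W^NE = Σw_i − G^NE + (Σα_i)·G^NE = 39 + 1.7·14 = 62.8.
Planner: ∂(Σu_j)/∂g_i = Σα_j − 1 = 1.7 > 0, so everyone contributes w_i; G^SO = 39, W^SO = 39 + 1.7·39 = 105.3.
Deadweight loss = 42.5.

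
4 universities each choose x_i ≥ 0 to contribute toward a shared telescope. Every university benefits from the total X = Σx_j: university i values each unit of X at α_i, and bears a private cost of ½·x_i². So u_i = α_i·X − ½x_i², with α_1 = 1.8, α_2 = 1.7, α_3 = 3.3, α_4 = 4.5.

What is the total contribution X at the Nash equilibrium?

University i's FOC: ∂u_i/∂x_i = α_i − x_i = 0, so x_i* = α_i.
NE contributions = (1.8, 1.7, 3.3, 4.5); X = 11.3.

11.3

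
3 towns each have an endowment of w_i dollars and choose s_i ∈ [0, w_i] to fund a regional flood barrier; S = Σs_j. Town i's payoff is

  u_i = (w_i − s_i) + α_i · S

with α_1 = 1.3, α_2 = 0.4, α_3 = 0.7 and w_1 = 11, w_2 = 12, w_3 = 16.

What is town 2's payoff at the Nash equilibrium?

16.4

∂u_i/∂s_i = α_i − 1, so town i contributes w_i if α_i > 1, else 0.
α_i > 1 for i ∈ {1}; NE contributions (11, 0, 0), S = 11.
u_2 = (12 − 0) + 0.4·11 = 16.4.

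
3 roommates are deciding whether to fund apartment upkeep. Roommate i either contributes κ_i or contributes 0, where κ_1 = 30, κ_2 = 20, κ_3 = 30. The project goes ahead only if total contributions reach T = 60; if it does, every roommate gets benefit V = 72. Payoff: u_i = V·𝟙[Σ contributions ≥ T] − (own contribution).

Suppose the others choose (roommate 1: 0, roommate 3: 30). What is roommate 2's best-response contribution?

0

Others' total = 30. Even contributing 20 gives 50 < 60: no benefit either way.
Best response: 0.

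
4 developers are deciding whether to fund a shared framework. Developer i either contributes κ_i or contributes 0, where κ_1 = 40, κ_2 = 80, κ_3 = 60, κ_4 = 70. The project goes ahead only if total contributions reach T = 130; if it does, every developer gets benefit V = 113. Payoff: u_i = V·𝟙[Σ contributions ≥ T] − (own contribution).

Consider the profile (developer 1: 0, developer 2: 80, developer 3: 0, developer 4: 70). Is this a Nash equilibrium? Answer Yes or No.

Total = 150 ≥ 130: provided.
Developer 1 (pledges 0, payoff 113): pledging 40 → total 190, payoff 73. No gain.
Developer 2 (pledges 80, payoff 33): dropping to 0 → total 70, payoff 0. No gain.
Developer 3 (pledges 0, payoff 113): pledging 60 → total 210, payoff 53. No gain.
Developer 4 (pledges 70, payoff 43): dropping to 0 → total 80, payoff 0. No gain.

Yes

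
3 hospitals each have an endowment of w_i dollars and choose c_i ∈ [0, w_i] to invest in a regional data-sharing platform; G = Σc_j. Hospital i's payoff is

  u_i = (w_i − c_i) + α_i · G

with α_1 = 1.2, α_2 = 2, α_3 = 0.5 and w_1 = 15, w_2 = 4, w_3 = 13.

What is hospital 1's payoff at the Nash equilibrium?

∂u_i/∂c_i = α_i − 1, so hospital i contributes w_i if α_i > 1, else 0.
α_i > 1 for i ∈ {1, 2}; NE contributions (15, 4, 0), G = 19.
u_1 = (15 − 15) + 1.2·19 = 22.8.

22.8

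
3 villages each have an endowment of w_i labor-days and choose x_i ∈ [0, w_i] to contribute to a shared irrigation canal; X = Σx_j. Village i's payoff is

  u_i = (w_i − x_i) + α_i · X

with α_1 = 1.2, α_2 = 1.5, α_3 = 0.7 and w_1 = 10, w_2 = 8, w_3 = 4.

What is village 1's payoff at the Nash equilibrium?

∂u_i/∂x_i = α_i − 1, so village i contributes w_i if α_i > 1, else 0.
α_i > 1 for i ∈ {1, 2}; NE contributions (10, 8, 0), X = 18.
u_1 = (10 − 10) + 1.2·18 = 21.6.

21.6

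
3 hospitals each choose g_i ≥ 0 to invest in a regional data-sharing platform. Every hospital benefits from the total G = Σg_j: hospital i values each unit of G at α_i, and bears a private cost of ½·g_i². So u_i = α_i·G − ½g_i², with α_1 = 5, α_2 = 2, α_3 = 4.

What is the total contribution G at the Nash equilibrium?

Hospital i's FOC: ∂u_i/∂g_i = α_i − g_i = 0, so g_i* = α_i.
NE contributions = (5, 2, 4); G = 11.

11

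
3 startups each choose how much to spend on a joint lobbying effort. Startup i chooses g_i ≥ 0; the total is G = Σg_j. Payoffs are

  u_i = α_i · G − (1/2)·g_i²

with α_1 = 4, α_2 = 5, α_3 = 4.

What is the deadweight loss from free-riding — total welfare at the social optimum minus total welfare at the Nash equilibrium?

113

Startup i's FOC: ∂u_i/∂g_i = α_i − g_i = 0, so g_i* = α_i.
NE contributions = (4, 5, 4); G = 13.
W^NE = (Σα)·G − ½Σα_i² = 13² − ½·57 = 140.5.
Planner sets g_i = Σα_j = 13 for every i, so G^SO = 3·13 = 39.
W^SO = (Σα)·G^SO − ½·3·(Σα)² = (3/2)·13² = 253.5.
Deadweight loss = W^SO − W^NE = 113.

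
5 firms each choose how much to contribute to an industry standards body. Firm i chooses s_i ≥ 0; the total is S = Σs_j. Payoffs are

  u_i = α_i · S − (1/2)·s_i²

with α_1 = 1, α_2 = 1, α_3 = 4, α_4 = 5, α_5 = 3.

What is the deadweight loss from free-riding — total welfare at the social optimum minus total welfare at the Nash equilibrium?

Firm i's FOC: ∂u_i/∂s_i = α_i − s_i = 0, so s_i* = α_i.
NE contributions = (1, 1, 4, 5, 3); S = 14.
W^NE = (Σα)·S − ½Σα_i² = 14² − ½·52 = 170.
Planner sets s_i = Σα_j = 14 for every i, so S^SO = 5·14 = 70.
W^SO = (Σα)·S^SO − ½·5·(Σα)² = (5/2)·14² = 490.
Deadweight loss = W^SO − W^NE = 320.

320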